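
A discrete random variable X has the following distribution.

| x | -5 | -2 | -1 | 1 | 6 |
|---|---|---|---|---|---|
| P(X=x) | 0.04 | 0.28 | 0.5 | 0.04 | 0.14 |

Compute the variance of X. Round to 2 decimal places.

7.56

E[X] = (-5)(0.04) + (-2)(0.28) + (-1)(0.5) + (1)(0.04) + (6)(0.14) = -0.38
E[X²] = (-5)²(0.04) + (-2)²(0.28) + (-1)²(0.5) + (1)²(0.04) + (6)²(0.14) = 7.7
Var(X) = E[X²] − (E[X])² = 7.7 − (-0.38)² = 7.5556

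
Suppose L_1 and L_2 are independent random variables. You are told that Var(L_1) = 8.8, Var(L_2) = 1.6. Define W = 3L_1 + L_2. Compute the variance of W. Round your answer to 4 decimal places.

80.8000

By independence, Var(W) = (3)²Var(L_1) + (1)²Var(L_2)
= (3)²·8.8 + (1)²·1.6 = 80.8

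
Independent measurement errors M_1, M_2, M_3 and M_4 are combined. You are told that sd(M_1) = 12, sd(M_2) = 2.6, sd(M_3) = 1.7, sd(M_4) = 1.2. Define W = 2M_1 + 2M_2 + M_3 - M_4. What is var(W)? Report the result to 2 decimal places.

607.37

var(M_1) = 144, var(M_2) = 6.76, var(M_3) = 2.89, var(M_4) = 1.44
By independence, var(W) = (2)²var(M_1) + (2)²var(M_2) + (1)²var(M_3) + (-1)²var(M_4)
= (2)²·144 + (2)²·6.76 + (1)²·2.89 + (-1)²·1.44 = 607.37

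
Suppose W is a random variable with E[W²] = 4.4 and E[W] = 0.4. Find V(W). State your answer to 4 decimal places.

V(W) = 4.4 − (0.4)² = 4.24

4.2400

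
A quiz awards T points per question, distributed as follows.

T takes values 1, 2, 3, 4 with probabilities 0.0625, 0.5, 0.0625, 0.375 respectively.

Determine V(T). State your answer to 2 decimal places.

E[T] = (1)(0.0625) + (2)(0.5) + (3)(0.0625) + (4)(0.375) = 2.75
E[T²] = (1)²(0.0625) + (2)²(0.5) + (3)²(0.0625) + (4)²(0.375) = 8.625
V(T) = E[T²] − (E[T])² = 8.625 − (2.75)² = 1.0625

1.06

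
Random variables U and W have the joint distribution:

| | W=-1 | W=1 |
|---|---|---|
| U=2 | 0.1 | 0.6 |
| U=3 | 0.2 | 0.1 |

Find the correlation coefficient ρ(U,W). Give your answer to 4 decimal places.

-0.5238

E[U] = 2.3,  E[W] = 0.4
E[UW] = 0.7
cov(U,W) = E[UW] − E[U]E[W] = 0.7 − (2.3)(0.4) = -0.22
var(U) = 0.21,  var(W) = 0.84
ρ = -0.22 / √(0.21·0.84) ≈ -0.5238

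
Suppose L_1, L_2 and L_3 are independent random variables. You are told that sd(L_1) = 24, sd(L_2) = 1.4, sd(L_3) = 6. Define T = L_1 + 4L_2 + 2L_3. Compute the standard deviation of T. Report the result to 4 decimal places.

Var(L_1) = 576, Var(L_2) = 1.96, Var(L_3) = 36
By independence, Var(T) = (1)²Var(L_1) + (4)²Var(L_2) + (2)²Var(L_3)
= (1)²·576 + (4)²·1.96 + (2)²·36 = 751.36
sd(T) = √751.36 ≈ 27.4109

27.4109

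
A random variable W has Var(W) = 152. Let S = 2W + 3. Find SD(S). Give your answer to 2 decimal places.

24.66

Var(2W + 3) = (2)²·152 = 608
SD(S) = √608 ≈ 24.66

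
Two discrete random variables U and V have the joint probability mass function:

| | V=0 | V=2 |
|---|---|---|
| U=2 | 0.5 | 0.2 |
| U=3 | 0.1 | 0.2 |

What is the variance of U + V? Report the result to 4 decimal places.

1.4900

E[U] = 2.3,  E[V] = 0.8,  E[UV] = 2
var(U) = 5.5 − (2.3)² = 0.21;  var(V) = 1.6 − (0.8)² = 0.96
Cov(U,V) = 2 − (2.3)(0.8) = 0.16
var(U + V) = (1)²·0.21 + (1)²·0.96 + 2·(1)·(1)·0.16 = 1.49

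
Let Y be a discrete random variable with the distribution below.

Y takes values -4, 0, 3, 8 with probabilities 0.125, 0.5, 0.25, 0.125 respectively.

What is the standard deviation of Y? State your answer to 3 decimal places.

E[Y] = (-4)(0.125) + (0)(0.5) + (3)(0.25) + (8)(0.125) = 1.25
E[Y²] = (-4)²(0.125) + (0)²(0.5) + (3)²(0.25) + (8)²(0.125) = 12.25
Var(Y) = E[Y²] − (E[Y])² = 12.25 − (1.25)² = 10.6875
SD(Y) = √10.6875 ≈ 3.269

3.269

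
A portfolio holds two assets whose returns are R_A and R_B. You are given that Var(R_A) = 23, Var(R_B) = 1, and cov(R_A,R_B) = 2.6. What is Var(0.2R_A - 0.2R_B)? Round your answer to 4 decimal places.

Var(0.2R_A - 0.2R_B) = (0.2)²·Var(R_A) + (-0.2)²·Var(R_B) + 2·(0.2)·(-0.2)·cov(R_A,R_B)
= 0.04·23 + 0.04·1 + -0.08·2.6 = 0.752

0.7520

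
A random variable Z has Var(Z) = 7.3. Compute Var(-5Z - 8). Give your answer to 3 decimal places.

Var(-5Z - 8) = (-5)²·Var(Z) = 25·7.3 = 182.5

182.500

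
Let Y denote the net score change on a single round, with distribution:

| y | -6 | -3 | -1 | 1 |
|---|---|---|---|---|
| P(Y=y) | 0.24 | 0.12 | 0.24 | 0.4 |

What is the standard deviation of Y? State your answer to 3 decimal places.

E[Y] = (-6)(0.24) + (-3)(0.12) + (-1)(0.24) + (1)(0.4) = -1.64
E[Y²] = (-6)²(0.24) + (-3)²(0.12) + (-1)²(0.24) + (1)²(0.4) = 10.36
V(Y) = E[Y²] − (E[Y])² = 10.36 − (-1.64)² = 7.6704
SD(Y) = √7.6704 ≈ 2.770

2.770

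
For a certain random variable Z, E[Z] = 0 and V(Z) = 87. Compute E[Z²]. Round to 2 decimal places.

E[Z²] = V(Z) + (E[Z])² = 87 + (0)² = 87

87.00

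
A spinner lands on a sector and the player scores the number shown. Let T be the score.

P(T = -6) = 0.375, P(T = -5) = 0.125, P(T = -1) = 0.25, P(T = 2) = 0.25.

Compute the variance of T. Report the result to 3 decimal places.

10.984

E[T] = (-6)(0.375) + (-5)(0.125) + (-1)(0.25) + (2)(0.25) = -2.625
E[T²] = (-6)²(0.375) + (-5)²(0.125) + (-1)²(0.25) + (2)²(0.25) = 17.875
var(T) = E[T²] − (E[T])² = 17.875 − (-2.625)² = 10.984375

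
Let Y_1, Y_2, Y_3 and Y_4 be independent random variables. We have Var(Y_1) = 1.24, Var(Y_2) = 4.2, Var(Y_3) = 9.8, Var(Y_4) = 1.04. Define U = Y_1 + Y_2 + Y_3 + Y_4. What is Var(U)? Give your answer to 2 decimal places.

By independence, Var(U) = (1)²Var(Y_1) + (1)²Var(Y_2) + (1)²Var(Y_3) + (1)²Var(Y_4)
= (1)²·1.24 + (1)²·4.2 + (1)²·9.8 + (1)²·1.04 = 16.28

16.28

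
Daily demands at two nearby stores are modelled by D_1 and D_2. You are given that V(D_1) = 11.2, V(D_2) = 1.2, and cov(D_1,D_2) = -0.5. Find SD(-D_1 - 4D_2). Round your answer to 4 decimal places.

5.1381

V(-D_1 - 4D_2) = (-1)²·V(D_1) + (-4)²·V(D_2) + 2·(-1)·(-4)·cov(D_1,D_2)
= 1·11.2 + 16·1.2 + 8·-0.5 = 26.4
SD(-D_1 - 4D_2) = √26.4 ≈ 5.1381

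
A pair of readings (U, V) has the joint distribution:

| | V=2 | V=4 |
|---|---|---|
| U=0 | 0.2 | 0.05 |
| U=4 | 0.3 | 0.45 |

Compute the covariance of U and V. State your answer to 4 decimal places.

E[U] = 3,  E[V] = 3
E[UV] = 9.6
cov(U,V) = E[UV] − E[U]E[V] = 9.6 − (3)(3) = 0.6

0.6000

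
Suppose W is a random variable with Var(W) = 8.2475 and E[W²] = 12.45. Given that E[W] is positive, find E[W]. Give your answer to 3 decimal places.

(E[W])² = E[W²] − Var(W) = 12.45 − 8.2475 = 4.2025
E[W] = √4.2025 = 2.05

2.050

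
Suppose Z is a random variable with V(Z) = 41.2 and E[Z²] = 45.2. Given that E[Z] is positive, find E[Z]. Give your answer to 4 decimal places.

(E[Z])² = E[Z²] − V(Z) = 45.2 − 41.2 = 4
E[Z] = √4 = 2

2.0000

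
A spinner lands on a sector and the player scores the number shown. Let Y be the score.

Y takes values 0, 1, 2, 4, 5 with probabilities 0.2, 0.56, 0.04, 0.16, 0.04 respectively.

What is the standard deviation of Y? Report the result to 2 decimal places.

1.45

E[Y] = (0)(0.2) + (1)(0.56) + (2)(0.04) + (4)(0.16) + (5)(0.04) = 1.48
E[Y²] = (0)²(0.2) + (1)²(0.56) + (2)²(0.04) + (4)²(0.16) + (5)²(0.04) = 4.28
var(Y) = E[Y²] − (E[Y])² = 4.28 − (1.48)² = 2.0896
SD(Y) = √2.0896 ≈ 1.45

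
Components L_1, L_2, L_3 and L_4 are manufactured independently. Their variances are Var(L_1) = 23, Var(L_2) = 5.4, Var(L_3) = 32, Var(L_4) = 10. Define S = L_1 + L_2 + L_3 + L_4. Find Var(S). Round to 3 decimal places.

By independence, Var(S) = (1)²Var(L_1) + (1)²Var(L_2) + (1)²Var(L_3) + (1)²Var(L_4)
= (1)²·23 + (1)²·5.4 + (1)²·32 + (1)²·10 = 70.4

70.400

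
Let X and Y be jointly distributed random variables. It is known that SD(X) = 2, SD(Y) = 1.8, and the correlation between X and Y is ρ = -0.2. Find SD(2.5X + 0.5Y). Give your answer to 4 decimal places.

var(X) = (2)² = 4;  var(Y) = (1.8)² = 3.24
Cov(X,Y) = ρ·SD(X)·SD(Y) = -0.2·2·1.8 = -0.72
var(2.5X + 0.5Y) = (2.5)²·var(X) + (0.5)²·var(Y) + 2·(2.5)·(0.5)·Cov(X,Y)
= 6.25·4 + 0.25·3.24 + 2.5·-0.72 = 24.01
SD(2.5X + 0.5Y) = √24.01 ≈ 4.9000

4.9000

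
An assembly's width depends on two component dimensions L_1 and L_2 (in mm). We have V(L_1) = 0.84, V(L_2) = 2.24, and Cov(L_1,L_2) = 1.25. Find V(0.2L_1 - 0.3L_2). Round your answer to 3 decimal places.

V(0.2L_1 - 0.3L_2) = (0.2)²·V(L_1) + (-0.3)²·V(L_2) + 2·(0.2)·(-0.3)·Cov(L_1,L_2)
= 0.04·0.84 + 0.09·2.24 + -0.12·1.25 = 0.0852

0.085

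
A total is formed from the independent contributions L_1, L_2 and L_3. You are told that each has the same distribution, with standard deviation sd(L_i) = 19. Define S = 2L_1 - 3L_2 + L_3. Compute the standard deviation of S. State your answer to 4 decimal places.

Var(L_i) = (19)² = 361
By independence, Var(S) = (2)²Var(L_1) + (-3)²Var(L_2) + (1)²Var(L_3)
= (2)²·361 + (-3)²·361 + (1)²·361 = 5054
sd(S) = √5054 ≈ 71.0915

71.0915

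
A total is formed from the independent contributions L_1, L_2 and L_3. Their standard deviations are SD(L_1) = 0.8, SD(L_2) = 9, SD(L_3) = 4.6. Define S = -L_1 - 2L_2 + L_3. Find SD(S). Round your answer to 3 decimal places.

18.596

Var(L_1) = 0.64, Var(L_2) = 81, Var(L_3) = 21.16
By independence, Var(S) = (-1)²Var(L_1) + (-2)²Var(L_2) + (1)²Var(L_3)
= (-1)²·0.64 + (-2)²·81 + (1)²·21.16 = 345.8
SD(S) = √345.8 ≈ 18.596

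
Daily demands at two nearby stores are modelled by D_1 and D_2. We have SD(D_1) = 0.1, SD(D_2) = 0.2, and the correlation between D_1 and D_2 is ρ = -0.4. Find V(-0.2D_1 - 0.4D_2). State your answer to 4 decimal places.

0.0055

V(D_1) = (0.1)² = 0.01;  V(D_2) = (0.2)² = 0.04
Cov(D_1,D_2) = ρ·SD(D_1)·SD(D_2) = -0.4·0.1·0.2 = -0.008
V(-0.2D_1 - 0.4D_2) = (-0.2)²·V(D_1) + (-0.4)²·V(D_2) + 2·(-0.2)·(-0.4)·Cov(D_1,D_2)
= 0.04·0.01 + 0.16·0.04 + 0.16·-0.008 = 0.00552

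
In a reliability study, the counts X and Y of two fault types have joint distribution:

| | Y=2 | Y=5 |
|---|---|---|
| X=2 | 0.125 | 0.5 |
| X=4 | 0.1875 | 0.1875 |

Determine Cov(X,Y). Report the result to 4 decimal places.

-0.4219

E[X] = 2.75,  E[Y] = 4.0625
E[XY] = 10.75
Cov(X,Y) = E[XY] − E[X]E[Y] = 10.75 − (2.75)(4.0625) = -0.421875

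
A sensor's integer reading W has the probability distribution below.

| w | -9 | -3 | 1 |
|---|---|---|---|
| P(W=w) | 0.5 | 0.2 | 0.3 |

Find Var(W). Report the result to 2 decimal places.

E[W] = (-9)(0.5) + (-3)(0.2) + (1)(0.3) = -4.8
E[W²] = (-9)²(0.5) + (-3)²(0.2) + (1)²(0.3) = 42.6
Var(W) = E[W²] − (E[W])² = 42.6 − (-4.8)² = 19.56

19.56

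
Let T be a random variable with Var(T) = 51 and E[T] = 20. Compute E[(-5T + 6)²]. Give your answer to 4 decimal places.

E[-5T + 6] = -5·20 + 6 = -94
Var(-5T + 6) = (-5)²·51 = 1275
E[(-5T + 6)²] = Var((-5T + 6)) + (E[(-5T + 6)])² = 1275 + (-94)² = 10111

10111.0000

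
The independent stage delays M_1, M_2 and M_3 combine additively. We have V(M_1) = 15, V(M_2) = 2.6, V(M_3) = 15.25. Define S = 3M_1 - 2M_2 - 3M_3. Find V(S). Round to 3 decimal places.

By independence, V(S) = (3)²V(M_1) + (-2)²V(M_2) + (-3)²V(M_3)
= (3)²·15 + (-2)²·2.6 + (-3)²·15.25 = 282.65

282.650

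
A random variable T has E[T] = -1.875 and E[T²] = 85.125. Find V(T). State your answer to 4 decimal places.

81.6094

V(T) = 85.125 − (-1.875)² = 81.609375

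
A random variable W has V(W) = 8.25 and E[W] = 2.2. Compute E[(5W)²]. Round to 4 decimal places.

327.2500

E[5W] = 5·2.2 = 11
V(5W) = (5)²·8.25 = 206.25
E[(5W)²] = V((5W)) + (E[(5W)])² = 206.25 + (11)² = 327.25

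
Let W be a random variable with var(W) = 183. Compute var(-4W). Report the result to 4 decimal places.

var(-4W) = (-4)²·var(W) = 16·183 = 2928

2928.0000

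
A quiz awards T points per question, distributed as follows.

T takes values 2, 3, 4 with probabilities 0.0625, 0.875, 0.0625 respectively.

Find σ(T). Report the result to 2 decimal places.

E[T] = (2)(0.0625) + (3)(0.875) + (4)(0.0625) = 3
E[T²] = (2)²(0.0625) + (3)²(0.875) + (4)²(0.0625) = 9.125
Var(T) = E[T²] − (E[T])² = 9.125 − (3)² = 0.125
σ(T) = √0.125 ≈ 0.35

0.35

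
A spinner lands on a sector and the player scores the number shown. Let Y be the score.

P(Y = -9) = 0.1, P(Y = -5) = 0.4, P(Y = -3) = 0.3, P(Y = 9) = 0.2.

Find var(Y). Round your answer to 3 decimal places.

E[Y] = (-9)(0.1) + (-5)(0.4) + (-3)(0.3) + (9)(0.2) = -2
E[Y²] = (-9)²(0.1) + (-5)²(0.4) + (-3)²(0.3) + (9)²(0.2) = 37
var(Y) = E[Y²] − (E[Y])² = 37 − (-2)² = 33

33.000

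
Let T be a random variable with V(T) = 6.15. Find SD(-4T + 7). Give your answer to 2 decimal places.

9.92

V(-4T + 7) = (-4)²·6.15 = 98.4
SD(-4T + 7) = √98.4 ≈ 9.92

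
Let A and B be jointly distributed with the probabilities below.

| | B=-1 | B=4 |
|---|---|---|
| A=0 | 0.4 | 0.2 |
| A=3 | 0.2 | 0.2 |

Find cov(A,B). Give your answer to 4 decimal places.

E[A] = 1.2,  E[B] = 1
E[AB] = 1.8
cov(A,B) = E[AB] − E[A]E[B] = 1.8 − (1.2)(1) = 0.6

0.6000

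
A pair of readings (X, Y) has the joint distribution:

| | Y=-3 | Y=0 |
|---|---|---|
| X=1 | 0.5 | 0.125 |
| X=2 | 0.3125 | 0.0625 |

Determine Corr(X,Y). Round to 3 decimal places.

E[X] = 1.375,  E[Y] = -2.4375
E[XY] = -3.375
cov(X,Y) = E[XY] − E[X]E[Y] = -3.375 − (1.375)(-2.4375) = -0.0234375
V(X) = 0.234375,  V(Y) = 1.37109375
ρ = -0.0234375 / √(0.234375·1.37109375) ≈ -0.041

-0.041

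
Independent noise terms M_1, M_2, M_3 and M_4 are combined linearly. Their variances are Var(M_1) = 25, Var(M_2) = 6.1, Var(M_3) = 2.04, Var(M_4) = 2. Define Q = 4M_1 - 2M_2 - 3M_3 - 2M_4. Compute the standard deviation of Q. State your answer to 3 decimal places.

By independence, Var(Q) = (4)²Var(M_1) + (-2)²Var(M_2) + (-3)²Var(M_3) + (-2)²Var(M_4)
= (4)²·25 + (-2)²·6.1 + (-3)²·2.04 + (-2)²·2 = 450.76
sd(Q) = √450.76 ≈ 21.231

21.231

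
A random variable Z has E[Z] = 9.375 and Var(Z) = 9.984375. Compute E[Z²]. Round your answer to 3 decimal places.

97.875

E[Z²] = Var(Z) + (E[Z])² = 9.984375 + (9.375)² = 97.875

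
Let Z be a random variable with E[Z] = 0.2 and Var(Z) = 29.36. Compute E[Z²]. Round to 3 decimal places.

E[Z²] = Var(Z) + (E[Z])² = 29.36 + (0.2)² = 29.4

29.400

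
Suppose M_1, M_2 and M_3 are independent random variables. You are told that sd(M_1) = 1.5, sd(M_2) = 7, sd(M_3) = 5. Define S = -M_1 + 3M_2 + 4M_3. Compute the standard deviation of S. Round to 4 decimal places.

29.0388

Var(M_1) = 2.25, Var(M_2) = 49, Var(M_3) = 25
By independence, Var(S) = (-1)²Var(M_1) + (3)²Var(M_2) + (4)²Var(M_3)
= (-1)²·2.25 + (3)²·49 + (4)²·25 = 843.25
sd(S) = √843.25 ≈ 29.0388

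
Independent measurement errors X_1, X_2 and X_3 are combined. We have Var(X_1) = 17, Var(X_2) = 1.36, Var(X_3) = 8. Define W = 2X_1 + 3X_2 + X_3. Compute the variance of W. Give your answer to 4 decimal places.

88.2400

By independence, Var(W) = (2)²Var(X_1) + (3)²Var(X_2) + (1)²Var(X_3)
= (2)²·17 + (3)²·1.36 + (1)²·8 = 88.24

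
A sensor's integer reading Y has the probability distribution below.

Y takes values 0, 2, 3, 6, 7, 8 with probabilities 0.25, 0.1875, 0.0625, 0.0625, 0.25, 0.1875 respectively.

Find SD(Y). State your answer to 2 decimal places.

3.21

E[Y] = (0)(0.25) + (2)(0.1875) + (3)(0.0625) + (6)(0.0625) + (7)(0.25) + (8)(0.1875) = 4.1875
E[Y²] = (0)²(0.25) + (2)²(0.1875) + (3)²(0.0625) + (6)²(0.0625) + (7)²(0.25) + (8)²(0.1875) = 27.8125
V(Y) = E[Y²] − (E[Y])² = 27.8125 − (4.1875)² = 10.27734375
SD(Y) = √10.27734375 ≈ 3.21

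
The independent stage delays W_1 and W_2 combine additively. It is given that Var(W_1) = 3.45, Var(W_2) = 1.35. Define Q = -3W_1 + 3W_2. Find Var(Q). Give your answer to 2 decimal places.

By independence, Var(Q) = (-3)²Var(W_1) + (3)²Var(W_2)
= (-3)²·3.45 + (3)²·1.35 = 43.2

43.20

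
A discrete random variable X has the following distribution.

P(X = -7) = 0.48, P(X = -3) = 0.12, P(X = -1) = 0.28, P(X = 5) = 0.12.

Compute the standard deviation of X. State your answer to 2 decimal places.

4.04

E[X] = (-7)(0.48) + (-3)(0.12) + (-1)(0.28) + (5)(0.12) = -3.4
E[X²] = (-7)²(0.48) + (-3)²(0.12) + (-1)²(0.28) + (5)²(0.12) = 27.88
Var(X) = E[X²] − (E[X])² = 27.88 − (-3.4)² = 16.32
sd(X) = √16.32 ≈ 4.04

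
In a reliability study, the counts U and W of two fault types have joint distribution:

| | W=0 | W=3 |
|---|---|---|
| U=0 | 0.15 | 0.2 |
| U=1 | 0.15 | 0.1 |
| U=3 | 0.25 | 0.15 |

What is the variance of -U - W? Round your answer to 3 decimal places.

E[U] = 1.45,  E[W] = 1.35,  E[UW] = 1.65
Var(U) = 3.85 − (1.45)² = 1.7475;  Var(W) = 4.05 − (1.35)² = 2.2275
Cov(U,W) = 1.65 − (1.45)(1.35) = -0.3075
Var(-U - W) = (-1)²·1.7475 + (-1)²·2.2275 + 2·(-1)·(-1)·-0.3075 = 3.36

3.360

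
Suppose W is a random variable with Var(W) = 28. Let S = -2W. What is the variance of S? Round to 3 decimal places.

112.000

Var(-2W) = (-2)²·Var(W) = 4·28 = 112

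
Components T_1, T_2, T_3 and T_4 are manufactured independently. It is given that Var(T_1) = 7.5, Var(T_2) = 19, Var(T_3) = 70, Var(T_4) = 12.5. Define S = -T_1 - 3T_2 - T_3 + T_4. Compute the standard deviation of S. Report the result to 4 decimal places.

By independence, Var(S) = (-1)²Var(T_1) + (-3)²Var(T_2) + (-1)²Var(T_3) + (1)²Var(T_4)
= (-1)²·7.5 + (-3)²·19 + (-1)²·70 + (1)²·12.5 = 261
SD(S) = √261 ≈ 16.1555

16.1555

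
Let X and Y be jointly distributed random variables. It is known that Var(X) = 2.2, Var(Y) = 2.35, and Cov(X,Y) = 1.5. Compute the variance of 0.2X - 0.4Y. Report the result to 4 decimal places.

0.2240

Var(0.2X - 0.4Y) = (0.2)²·Var(X) + (-0.4)²·Var(Y) + 2·(0.2)·(-0.4)·Cov(X,Y)
= 0.04·2.2 + 0.16·2.35 + -0.16·1.5 = 0.224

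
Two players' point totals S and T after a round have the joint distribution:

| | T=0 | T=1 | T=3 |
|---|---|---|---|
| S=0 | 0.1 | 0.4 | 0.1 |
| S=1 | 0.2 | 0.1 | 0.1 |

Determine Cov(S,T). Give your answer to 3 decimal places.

-0.040

E[S] = 0.4,  E[T] = 1.1
E[ST] = 0.4
Cov(S,T) = E[ST] − E[S]E[T] = 0.4 − (0.4)(1.1) = -0.04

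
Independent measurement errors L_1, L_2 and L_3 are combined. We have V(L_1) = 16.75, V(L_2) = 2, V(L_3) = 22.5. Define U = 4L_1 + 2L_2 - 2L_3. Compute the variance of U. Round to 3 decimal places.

By independence, V(U) = (4)²V(L_1) + (2)²V(L_2) + (-2)²V(L_3)
= (4)²·16.75 + (2)²·2 + (-2)²·22.5 = 366

366.000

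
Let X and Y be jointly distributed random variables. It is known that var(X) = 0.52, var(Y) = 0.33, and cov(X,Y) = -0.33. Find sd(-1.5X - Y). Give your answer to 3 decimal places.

0.714

var(-1.5X - Y) = (-1.5)²·var(X) + (-1)²·var(Y) + 2·(-1.5)·(-1)·cov(X,Y)
= 2.25·0.52 + 1·0.33 + 3·-0.33 = 0.51
sd(-1.5X - Y) = √0.51 ≈ 0.714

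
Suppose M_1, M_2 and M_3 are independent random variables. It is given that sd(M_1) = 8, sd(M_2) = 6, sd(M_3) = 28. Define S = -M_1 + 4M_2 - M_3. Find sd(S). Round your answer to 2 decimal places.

37.74

var(M_1) = 64, var(M_2) = 36, var(M_3) = 784
By independence, var(S) = (-1)²var(M_1) + (4)²var(M_2) + (-1)²var(M_3)
= (-1)²·64 + (4)²·36 + (-1)²·784 = 1424
sd(S) = √1424 ≈ 37.74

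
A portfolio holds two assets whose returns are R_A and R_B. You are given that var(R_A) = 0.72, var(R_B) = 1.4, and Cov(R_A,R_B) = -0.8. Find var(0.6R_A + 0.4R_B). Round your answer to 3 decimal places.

var(0.6R_A + 0.4R_B) = (0.6)²·var(R_A) + (0.4)²·var(R_B) + 2·(0.6)·(0.4)·Cov(R_A,R_B)
= 0.36·0.72 + 0.16·1.4 + 0.48·-0.8 = 0.0992

0.099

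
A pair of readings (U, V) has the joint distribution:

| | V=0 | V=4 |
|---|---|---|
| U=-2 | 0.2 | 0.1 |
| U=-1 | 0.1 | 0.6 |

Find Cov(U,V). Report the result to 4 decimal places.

0.4400

E[U] = -1.3,  E[V] = 2.8
E[UV] = -3.2
Cov(U,V) = E[UV] − E[U]E[V] = -3.2 − (-1.3)(2.8) = 0.44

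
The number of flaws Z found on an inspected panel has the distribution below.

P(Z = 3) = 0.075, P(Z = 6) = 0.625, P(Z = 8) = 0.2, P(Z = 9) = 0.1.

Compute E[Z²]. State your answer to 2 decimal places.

44.08

E[Z²] = (3)²(0.075) + (6)²(0.625) + (8)²(0.2) + (9)²(0.1) = 44.075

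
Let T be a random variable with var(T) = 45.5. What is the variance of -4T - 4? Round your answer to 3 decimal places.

728.000

var(-4T - 4) = (-4)²·var(T) = 16·45.5 = 728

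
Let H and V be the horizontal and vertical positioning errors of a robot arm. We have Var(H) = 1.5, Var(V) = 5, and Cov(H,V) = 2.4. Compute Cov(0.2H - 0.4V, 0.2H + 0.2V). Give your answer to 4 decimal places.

Cov(0.2H - 0.4V, 0.2H + 0.2V) = (0.2)(0.2)Var(H) + (-0.4)(0.2)Var(V) + [(0.2)(0.2) + (-0.4)(0.2)]Cov(H,V)
= 0.04·1.5 + -0.08·5 + -0.04·2.4 = -0.436

-0.4360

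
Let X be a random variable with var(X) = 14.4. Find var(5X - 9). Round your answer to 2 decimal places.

360.00

var(5X - 9) = (5)²·var(X) = 25·14.4 = 360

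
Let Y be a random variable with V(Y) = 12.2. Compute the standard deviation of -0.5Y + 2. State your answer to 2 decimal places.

1.75

V(-0.5Y + 2) = (-0.5)²·12.2 = 3.05
SD(-0.5Y + 2) = √3.05 ≈ 1.75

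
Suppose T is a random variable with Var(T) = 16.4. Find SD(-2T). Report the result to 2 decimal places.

8.10

Var(-2T) = (-2)²·16.4 = 65.6
SD(-2T) = √65.6 ≈ 8.10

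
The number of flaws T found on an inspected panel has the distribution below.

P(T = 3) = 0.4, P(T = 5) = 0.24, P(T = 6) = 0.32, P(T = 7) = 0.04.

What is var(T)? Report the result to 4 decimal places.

E[T] = (3)(0.4) + (5)(0.24) + (6)(0.32) + (7)(0.04) = 4.6
E[T²] = (3)²(0.4) + (5)²(0.24) + (6)²(0.32) + (7)²(0.04) = 23.08
var(T) = E[T²] − (E[T])² = 23.08 − (4.6)² = 1.92

1.9200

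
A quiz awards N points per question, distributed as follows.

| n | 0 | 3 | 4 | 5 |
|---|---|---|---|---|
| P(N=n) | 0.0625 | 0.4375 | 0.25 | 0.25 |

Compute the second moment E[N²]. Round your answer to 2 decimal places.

E[N²] = (0)²(0.0625) + (3)²(0.4375) + (4)²(0.25) + (5)²(0.25) = 14.1875

14.19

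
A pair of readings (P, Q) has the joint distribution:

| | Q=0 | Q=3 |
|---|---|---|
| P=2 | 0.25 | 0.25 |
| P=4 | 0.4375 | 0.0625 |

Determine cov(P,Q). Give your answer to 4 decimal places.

-0.5625

E[P] = 3,  E[Q] = 0.9375
E[PQ] = 2.25
cov(P,Q) = E[PQ] − E[P]E[Q] = 2.25 − (3)(0.9375) = -0.5625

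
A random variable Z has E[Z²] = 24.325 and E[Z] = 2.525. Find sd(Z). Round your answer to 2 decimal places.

Var(Z) = 24.325 − (2.525)² = 17.949375
sd(Z) = √17.949375 ≈ 4.24

4.24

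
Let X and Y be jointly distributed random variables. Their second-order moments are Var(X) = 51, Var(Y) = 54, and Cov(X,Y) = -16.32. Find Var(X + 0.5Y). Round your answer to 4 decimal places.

Var(X + 0.5Y) = (1)²·Var(X) + (0.5)²·Var(Y) + 2·(1)·(0.5)·Cov(X,Y)
= 1·51 + 0.25·54 + 1·-16.32 = 48.18

48.1800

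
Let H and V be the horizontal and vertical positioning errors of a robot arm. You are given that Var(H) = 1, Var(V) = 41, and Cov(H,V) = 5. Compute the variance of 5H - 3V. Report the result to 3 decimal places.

244.000

Var(5H - 3V) = (5)²·Var(H) + (-3)²·Var(V) + 2·(5)·(-3)·Cov(H,V)
= 25·1 + 9·41 + -30·5 = 244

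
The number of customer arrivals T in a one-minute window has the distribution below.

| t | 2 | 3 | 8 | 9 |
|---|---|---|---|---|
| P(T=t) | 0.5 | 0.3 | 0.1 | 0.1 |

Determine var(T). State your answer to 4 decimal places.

6.2400

E[T] = (2)(0.5) + (3)(0.3) + (8)(0.1) + (9)(0.1) = 3.6
E[T²] = (2)²(0.5) + (3)²(0.3) + (8)²(0.1) + (9)²(0.1) = 19.2
var(T) = E[T²] − (E[T])² = 19.2 − (3.6)² = 6.24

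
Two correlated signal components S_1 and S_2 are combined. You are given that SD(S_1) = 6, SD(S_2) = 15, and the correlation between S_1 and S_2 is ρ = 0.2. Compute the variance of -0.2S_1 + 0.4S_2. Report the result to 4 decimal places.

var(S_1) = (6)² = 36;  var(S_2) = (15)² = 225
Cov(S_1,S_2) = ρ·SD(S_1)·SD(S_2) = 0.2·6·15 = 18
var(-0.2S_1 + 0.4S_2) = (-0.2)²·var(S_1) + (0.4)²·var(S_2) + 2·(-0.2)·(0.4)·Cov(S_1,S_2)
= 0.04·36 + 0.16·225 + -0.16·18 = 34.56

34.5600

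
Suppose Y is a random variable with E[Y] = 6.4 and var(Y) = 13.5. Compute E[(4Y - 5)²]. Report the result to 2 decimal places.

E[4Y - 5] = 4·6.4 − 5 = 20.6
var(4Y - 5) = (4)²·13.5 = 216
E[(4Y - 5)²] = var((4Y - 5)) + (E[(4Y - 5)])² = 216 + (20.6)² = 640.36

640.36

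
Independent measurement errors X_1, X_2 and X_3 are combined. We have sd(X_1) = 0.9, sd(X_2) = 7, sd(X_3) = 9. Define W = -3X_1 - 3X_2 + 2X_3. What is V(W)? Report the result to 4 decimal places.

V(X_1) = 0.81, V(X_2) = 49, V(X_3) = 81
By independence, V(W) = (-3)²V(X_1) + (-3)²V(X_2) + (2)²V(X_3)
= (-3)²·0.81 + (-3)²·49 + (2)²·81 = 772.29

772.2900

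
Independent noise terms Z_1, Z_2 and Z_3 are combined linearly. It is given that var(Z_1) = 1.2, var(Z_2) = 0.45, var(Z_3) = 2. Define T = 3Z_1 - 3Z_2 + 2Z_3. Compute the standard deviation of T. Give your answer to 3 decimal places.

4.780

By independence, var(T) = (3)²var(Z_1) + (-3)²var(Z_2) + (2)²var(Z_3)
= (3)²·1.2 + (-3)²·0.45 + (2)²·2 = 22.85
SD(T) = √22.85 ≈ 4.780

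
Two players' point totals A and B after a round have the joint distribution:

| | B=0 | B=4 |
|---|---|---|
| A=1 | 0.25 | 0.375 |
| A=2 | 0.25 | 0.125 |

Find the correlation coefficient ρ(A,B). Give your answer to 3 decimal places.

E[A] = 1.375,  E[B] = 2
E[AB] = 2.5
Cov(A,B) = E[AB] − E[A]E[B] = 2.5 − (1.375)(2) = -0.25
Var(A) = 0.234375,  Var(B) = 4
ρ = -0.25 / √(0.234375·4) ≈ -0.258

-0.258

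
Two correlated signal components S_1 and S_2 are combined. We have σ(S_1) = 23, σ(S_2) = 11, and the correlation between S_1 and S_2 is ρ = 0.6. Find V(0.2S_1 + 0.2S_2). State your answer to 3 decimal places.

38.144

V(S_1) = (23)² = 529;  V(S_2) = (11)² = 121
Cov(S_1,S_2) = ρ·σ(S_1)·σ(S_2) = 0.6·23·11 = 151.8
V(0.2S_1 + 0.2S_2) = (0.2)²·V(S_1) + (0.2)²·V(S_2) + 2·(0.2)·(0.2)·Cov(S_1,S_2)
= 0.04·529 + 0.04·121 + 0.08·151.8 = 38.144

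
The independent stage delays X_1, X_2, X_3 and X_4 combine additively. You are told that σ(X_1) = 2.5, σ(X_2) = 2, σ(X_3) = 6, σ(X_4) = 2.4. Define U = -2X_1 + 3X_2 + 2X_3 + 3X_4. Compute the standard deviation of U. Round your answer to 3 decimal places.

var(X_1) = 6.25, var(X_2) = 4, var(X_3) = 36, var(X_4) = 5.76
By independence, var(U) = (-2)²var(X_1) + (3)²var(X_2) + (2)²var(X_3) + (3)²var(X_4)
= (-2)²·6.25 + (3)²·4 + (2)²·36 + (3)²·5.76 = 256.84
σ(U) = √256.84 ≈ 16.026

16.026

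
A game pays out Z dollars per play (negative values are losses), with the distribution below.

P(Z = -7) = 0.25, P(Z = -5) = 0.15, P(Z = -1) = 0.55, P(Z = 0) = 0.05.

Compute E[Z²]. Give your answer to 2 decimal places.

E[Z²] = (-7)²(0.25) + (-5)²(0.15) + (-1)²(0.55) + (0)²(0.05) = 16.55

16.55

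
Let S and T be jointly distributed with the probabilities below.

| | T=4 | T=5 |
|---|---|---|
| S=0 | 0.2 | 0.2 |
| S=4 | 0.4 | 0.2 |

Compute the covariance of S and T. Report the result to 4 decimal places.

E[S] = 2.4,  E[T] = 4.4
E[ST] = 10.4
Cov(S,T) = E[ST] − E[S]E[T] = 10.4 − (2.4)(4.4) = -0.16

-0.1600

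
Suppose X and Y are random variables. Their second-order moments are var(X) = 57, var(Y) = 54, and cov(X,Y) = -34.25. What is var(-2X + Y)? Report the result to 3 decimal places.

var(-2X + Y) = (-2)²·var(X) + (1)²·var(Y) + 2·(-2)·(1)·cov(X,Y)
= 4·57 + 1·54 + -4·-34.25 = 419

419.000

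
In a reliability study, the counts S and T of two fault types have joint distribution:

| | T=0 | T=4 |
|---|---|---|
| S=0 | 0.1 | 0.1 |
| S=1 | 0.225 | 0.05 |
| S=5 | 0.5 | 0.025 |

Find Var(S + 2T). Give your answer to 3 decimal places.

E[S] = 2.9,  E[T] = 0.7,  E[ST] = 0.7
Var(S) = 13.4 − (2.9)² = 4.99;  Var(T) = 2.8 − (0.7)² = 2.31
cov(S,T) = 0.7 − (2.9)(0.7) = -1.33
Var(S + 2T) = (1)²·4.99 + (2)²·2.31 + 2·(1)·(2)·-1.33 = 8.91

8.910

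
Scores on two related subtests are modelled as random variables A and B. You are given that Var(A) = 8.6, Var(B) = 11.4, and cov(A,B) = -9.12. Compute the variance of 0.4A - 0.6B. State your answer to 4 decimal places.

Var(0.4A - 0.6B) = (0.4)²·Var(A) + (-0.6)²·Var(B) + 2·(0.4)·(-0.6)·cov(A,B)
= 0.16·8.6 + 0.36·11.4 + -0.48·-9.12 = 9.8576

9.8576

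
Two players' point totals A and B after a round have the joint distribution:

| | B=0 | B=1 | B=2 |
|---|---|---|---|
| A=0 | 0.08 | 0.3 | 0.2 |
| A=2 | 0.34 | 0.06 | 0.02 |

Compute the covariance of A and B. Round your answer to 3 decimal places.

-0.472

E[A] = 0.84,  E[B] = 0.8
E[AB] = 0.2
cov(A,B) = E[AB] − E[A]E[B] = 0.2 − (0.84)(0.8) = -0.472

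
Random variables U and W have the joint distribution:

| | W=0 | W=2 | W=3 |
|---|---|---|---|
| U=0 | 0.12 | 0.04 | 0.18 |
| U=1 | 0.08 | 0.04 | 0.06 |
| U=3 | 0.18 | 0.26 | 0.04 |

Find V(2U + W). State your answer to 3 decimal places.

7.942

E[U] = 1.62,  E[W] = 1.52,  E[UW] = 2.18
V(U) = 4.5 − (1.62)² = 1.8756;  V(W) = 3.88 − (1.52)² = 1.5696
Cov(U,W) = 2.18 − (1.62)(1.52) = -0.2824
V(2U + W) = (2)²·1.8756 + (1)²·1.5696 + 2·(2)·(1)·-0.2824 = 7.9424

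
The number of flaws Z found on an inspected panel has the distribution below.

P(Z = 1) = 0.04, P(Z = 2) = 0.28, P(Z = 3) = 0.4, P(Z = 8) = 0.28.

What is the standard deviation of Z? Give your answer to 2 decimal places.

E[Z] = (1)(0.04) + (2)(0.28) + (3)(0.4) + (8)(0.28) = 4.04
E[Z²] = (1)²(0.04) + (2)²(0.28) + (3)²(0.4) + (8)²(0.28) = 22.68
V(Z) = E[Z²] − (E[Z])² = 22.68 − (4.04)² = 6.3584
SD(Z) = √6.3584 ≈ 2.52

2.52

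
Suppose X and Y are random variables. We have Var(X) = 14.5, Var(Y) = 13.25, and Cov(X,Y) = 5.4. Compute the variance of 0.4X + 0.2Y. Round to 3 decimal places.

Var(0.4X + 0.2Y) = (0.4)²·Var(X) + (0.2)²·Var(Y) + 2·(0.4)·(0.2)·Cov(X,Y)
= 0.16·14.5 + 0.04·13.25 + 0.16·5.4 = 3.714

3.714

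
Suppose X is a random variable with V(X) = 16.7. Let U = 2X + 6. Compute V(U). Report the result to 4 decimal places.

V(2X + 6) = (2)²·V(X) = 4·16.7 = 66.8

66.8000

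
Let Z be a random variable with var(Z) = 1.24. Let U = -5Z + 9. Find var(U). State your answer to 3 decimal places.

31.000

var(-5Z + 9) = (-5)²·var(Z) = 25·1.24 = 31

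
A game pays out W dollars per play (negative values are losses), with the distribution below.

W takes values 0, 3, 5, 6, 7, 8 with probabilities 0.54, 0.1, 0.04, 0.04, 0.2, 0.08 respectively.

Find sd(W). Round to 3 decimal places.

3.245

E[W] = (0)(0.54) + (3)(0.1) + (5)(0.04) + (6)(0.04) + (7)(0.2) + (8)(0.08) = 2.78
E[W²] = (0)²(0.54) + (3)²(0.1) + (5)²(0.04) + (6)²(0.04) + (7)²(0.2) + (8)²(0.08) = 18.26
Var(W) = E[W²] − (E[W])² = 18.26 − (2.78)² = 10.5316
sd(W) = √10.5316 ≈ 3.245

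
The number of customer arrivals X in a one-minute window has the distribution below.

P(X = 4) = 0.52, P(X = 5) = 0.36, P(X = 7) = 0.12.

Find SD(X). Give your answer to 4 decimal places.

0.9600

E[X] = (4)(0.52) + (5)(0.36) + (7)(0.12) = 4.72
E[X²] = (4)²(0.52) + (5)²(0.36) + (7)²(0.12) = 23.2
Var(X) = E[X²] − (E[X])² = 23.2 − (4.72)² = 0.9216
SD(X) = √0.9216 ≈ 0.9600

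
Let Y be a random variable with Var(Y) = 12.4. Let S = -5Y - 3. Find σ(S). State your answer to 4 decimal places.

Var(-5Y - 3) = (-5)²·12.4 = 310
σ(S) = √310 ≈ 17.6068

17.6068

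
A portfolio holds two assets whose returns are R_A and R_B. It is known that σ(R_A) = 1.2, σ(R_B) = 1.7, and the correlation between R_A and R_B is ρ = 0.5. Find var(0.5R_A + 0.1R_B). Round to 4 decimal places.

0.4909

var(R_A) = (1.2)² = 1.44;  var(R_B) = (1.7)² = 2.89
Cov(R_A,R_B) = ρ·σ(R_A)·σ(R_B) = 0.5·1.2·1.7 = 1.02
var(0.5R_A + 0.1R_B) = (0.5)²·var(R_A) + (0.1)²·var(R_B) + 2·(0.5)·(0.1)·Cov(R_A,R_B)
= 0.25·1.44 + 0.01·2.89 + 0.1·1.02 = 0.4909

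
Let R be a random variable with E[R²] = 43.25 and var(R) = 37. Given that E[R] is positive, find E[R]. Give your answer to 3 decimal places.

(E[R])² = E[R²] − var(R) = 43.25 − 37 = 6.25
E[R] = √6.25 = 2.5

2.500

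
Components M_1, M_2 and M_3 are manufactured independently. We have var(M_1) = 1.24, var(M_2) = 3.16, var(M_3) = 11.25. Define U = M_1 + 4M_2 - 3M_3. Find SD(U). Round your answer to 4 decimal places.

12.3713

By independence, var(U) = (1)²var(M_1) + (4)²var(M_2) + (-3)²var(M_3)
= (1)²·1.24 + (4)²·3.16 + (-3)²·11.25 = 153.05
SD(U) = √153.05 ≈ 12.3713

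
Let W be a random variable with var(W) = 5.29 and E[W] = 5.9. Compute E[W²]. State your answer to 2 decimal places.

E[W²] = var(W) + (E[W])² = 5.29 + (5.9)² = 40.1

40.10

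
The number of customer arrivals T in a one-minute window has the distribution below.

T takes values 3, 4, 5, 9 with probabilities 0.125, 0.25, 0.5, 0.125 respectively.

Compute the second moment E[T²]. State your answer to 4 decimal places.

27.7500

E[T²] = (3)²(0.125) + (4)²(0.25) + (5)²(0.5) + (9)²(0.125) = 27.75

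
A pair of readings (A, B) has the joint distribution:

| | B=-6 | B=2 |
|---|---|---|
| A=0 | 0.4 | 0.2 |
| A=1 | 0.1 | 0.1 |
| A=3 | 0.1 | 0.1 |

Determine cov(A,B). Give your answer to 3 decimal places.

E[A] = 0.8,  E[B] = -2.8
E[AB] = -1.6
cov(A,B) = E[AB] − E[A]E[B] = -1.6 − (0.8)(-2.8) = 0.64

0.640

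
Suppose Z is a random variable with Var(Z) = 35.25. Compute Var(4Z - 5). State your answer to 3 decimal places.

564.000

Var(4Z - 5) = (4)²·Var(Z) = 16·35.25 = 564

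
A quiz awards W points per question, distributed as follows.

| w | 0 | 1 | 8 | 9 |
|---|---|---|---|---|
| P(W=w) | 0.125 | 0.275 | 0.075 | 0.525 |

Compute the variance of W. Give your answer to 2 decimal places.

E[W] = (0)(0.125) + (1)(0.275) + (8)(0.075) + (9)(0.525) = 5.6
E[W²] = (0)²(0.125) + (1)²(0.275) + (8)²(0.075) + (9)²(0.525) = 47.6
Var(W) = E[W²] − (E[W])² = 47.6 − (5.6)² = 16.24

16.24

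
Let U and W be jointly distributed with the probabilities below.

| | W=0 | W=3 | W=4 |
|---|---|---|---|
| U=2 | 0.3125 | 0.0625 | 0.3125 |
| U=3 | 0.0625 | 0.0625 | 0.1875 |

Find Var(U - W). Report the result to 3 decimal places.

3.309

E[U] = 2.3125,  E[W] = 2.375,  E[UW] = 5.6875
Var(U) = 5.5625 − (2.3125)² = 0.21484375;  Var(W) = 9.125 − (2.375)² = 3.484375
Cov(U,W) = 5.6875 − (2.3125)(2.375) = 0.1953125
Var(U - W) = (1)²·0.21484375 + (-1)²·3.484375 + 2·(1)·(-1)·0.1953125 = 3.30859375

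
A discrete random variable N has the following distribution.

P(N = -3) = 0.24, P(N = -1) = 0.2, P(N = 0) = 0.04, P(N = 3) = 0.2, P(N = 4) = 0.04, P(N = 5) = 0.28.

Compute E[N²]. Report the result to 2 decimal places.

E[N²] = (-3)²(0.24) + (-1)²(0.2) + (0)²(0.04) + (3)²(0.2) + (4)²(0.04) + (5)²(0.28) = 11.8

11.80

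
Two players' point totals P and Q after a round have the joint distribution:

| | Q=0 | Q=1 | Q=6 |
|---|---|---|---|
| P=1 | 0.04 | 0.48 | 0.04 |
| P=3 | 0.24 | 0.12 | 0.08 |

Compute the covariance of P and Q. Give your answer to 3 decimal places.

0.038

E[P] = 1.88,  E[Q] = 1.32
E[PQ] = 2.52
Cov(P,Q) = E[PQ] − E[P]E[Q] = 2.52 − (1.88)(1.32) = 0.0384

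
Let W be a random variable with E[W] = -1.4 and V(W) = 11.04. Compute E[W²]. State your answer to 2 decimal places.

E[W²] = V(W) + (E[W])² = 11.04 + (-1.4)² = 13

13.00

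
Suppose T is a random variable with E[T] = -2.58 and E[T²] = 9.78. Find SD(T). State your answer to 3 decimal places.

Var(T) = 9.78 − (-2.58)² = 3.1236
SD(T) = √3.1236 ≈ 1.767

1.767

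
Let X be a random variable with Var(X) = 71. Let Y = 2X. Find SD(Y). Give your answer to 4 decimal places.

16.8523

Var(2X) = (2)²·71 = 284
SD(Y) = √284 ≈ 16.8523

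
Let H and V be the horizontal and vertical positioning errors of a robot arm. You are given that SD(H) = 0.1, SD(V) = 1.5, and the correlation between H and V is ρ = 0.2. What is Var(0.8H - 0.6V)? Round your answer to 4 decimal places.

Var(H) = (0.1)² = 0.01;  Var(V) = (1.5)² = 2.25
Cov(H,V) = ρ·SD(H)·SD(V) = 0.2·0.1·1.5 = 0.03
Var(0.8H - 0.6V) = (0.8)²·Var(H) + (-0.6)²·Var(V) + 2·(0.8)·(-0.6)·Cov(H,V)
= 0.64·0.01 + 0.36·2.25 + -0.96·0.03 = 0.7876

0.7876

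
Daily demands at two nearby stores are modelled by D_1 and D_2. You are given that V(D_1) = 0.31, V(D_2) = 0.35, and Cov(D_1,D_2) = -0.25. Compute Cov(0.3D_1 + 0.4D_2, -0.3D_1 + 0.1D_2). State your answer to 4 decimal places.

Cov(0.3D_1 + 0.4D_2, -0.3D_1 + 0.1D_2) = (0.3)(-0.3)V(D_1) + (0.4)(0.1)V(D_2) + [(0.3)(0.1) + (0.4)(-0.3)]Cov(D_1,D_2)
= -0.09·0.31 + 0.04·0.35 + -0.09·-0.25 = 0.0086

0.0086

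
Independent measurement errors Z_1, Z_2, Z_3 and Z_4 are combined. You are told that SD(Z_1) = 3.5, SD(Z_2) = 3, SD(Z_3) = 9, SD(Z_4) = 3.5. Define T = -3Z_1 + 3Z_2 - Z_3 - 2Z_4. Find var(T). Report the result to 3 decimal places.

var(Z_1) = 12.25, var(Z_2) = 9, var(Z_3) = 81, var(Z_4) = 12.25
By independence, var(T) = (-3)²var(Z_1) + (3)²var(Z_2) + (-1)²var(Z_3) + (-2)²var(Z_4)
= (-3)²·12.25 + (3)²·9 + (-1)²·81 + (-2)²·12.25 = 321.25

321.250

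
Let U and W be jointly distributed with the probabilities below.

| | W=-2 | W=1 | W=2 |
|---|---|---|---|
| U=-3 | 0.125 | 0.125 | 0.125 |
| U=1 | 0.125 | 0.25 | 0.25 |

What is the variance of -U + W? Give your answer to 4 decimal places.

5.3594

E[U] = -0.5,  E[W] = 0.625,  E[UW] = 0.125
Var(U) = 4 − (-0.5)² = 3.75;  Var(W) = 2.875 − (0.625)² = 2.484375
cov(U,W) = 0.125 − (-0.5)(0.625) = 0.4375
Var(-U + W) = (-1)²·3.75 + (1)²·2.484375 + 2·(-1)·(1)·0.4375 = 5.359375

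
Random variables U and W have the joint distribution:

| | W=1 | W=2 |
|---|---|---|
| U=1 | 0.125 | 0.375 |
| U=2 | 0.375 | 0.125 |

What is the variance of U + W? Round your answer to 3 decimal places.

E[U] = 1.5,  E[W] = 1.5,  E[UW] = 2.125
Var(U) = 2.5 − (1.5)² = 0.25;  Var(W) = 2.5 − (1.5)² = 0.25
Cov(U,W) = 2.125 − (1.5)(1.5) = -0.125
Var(U + W) = (1)²·0.25 + (1)²·0.25 + 2·(1)·(1)·-0.125 = 0.25

0.250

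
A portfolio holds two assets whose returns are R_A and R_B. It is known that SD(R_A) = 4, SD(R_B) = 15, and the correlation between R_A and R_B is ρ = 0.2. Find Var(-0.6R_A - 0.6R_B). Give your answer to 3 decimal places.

95.400

Var(R_A) = (4)² = 16;  Var(R_B) = (15)² = 225
Cov(R_A,R_B) = ρ·SD(R_A)·SD(R_B) = 0.2·4·15 = 12
Var(-0.6R_A - 0.6R_B) = (-0.6)²·Var(R_A) + (-0.6)²·Var(R_B) + 2·(-0.6)·(-0.6)·Cov(R_A,R_B)
= 0.36·16 + 0.36·225 + 0.72·12 = 95.4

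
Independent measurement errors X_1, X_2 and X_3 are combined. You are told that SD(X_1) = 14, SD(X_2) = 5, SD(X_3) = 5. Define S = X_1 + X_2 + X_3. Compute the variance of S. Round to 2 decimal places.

Var(X_1) = 196, Var(X_2) = 25, Var(X_3) = 25
By independence, Var(S) = (1)²Var(X_1) + (1)²Var(X_2) + (1)²Var(X_3)
= (1)²·196 + (1)²·25 + (1)²·25 = 246

246.00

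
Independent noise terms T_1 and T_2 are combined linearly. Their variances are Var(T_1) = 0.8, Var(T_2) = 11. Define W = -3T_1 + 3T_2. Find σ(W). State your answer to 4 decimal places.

By independence, Var(W) = (-3)²Var(T_1) + (3)²Var(T_2)
= (-3)²·0.8 + (3)²·11 = 106.2
σ(W) = √106.2 ≈ 10.3053

10.3053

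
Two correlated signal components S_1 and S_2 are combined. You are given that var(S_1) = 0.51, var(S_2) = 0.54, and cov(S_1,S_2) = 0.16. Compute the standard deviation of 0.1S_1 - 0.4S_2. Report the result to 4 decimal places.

var(0.1S_1 - 0.4S_2) = (0.1)²·var(S_1) + (-0.4)²·var(S_2) + 2·(0.1)·(-0.4)·cov(S_1,S_2)
= 0.01·0.51 + 0.16·0.54 + -0.08·0.16 = 0.0787
sd(0.1S_1 - 0.4S_2) = √0.0787 ≈ 0.2805

0.2805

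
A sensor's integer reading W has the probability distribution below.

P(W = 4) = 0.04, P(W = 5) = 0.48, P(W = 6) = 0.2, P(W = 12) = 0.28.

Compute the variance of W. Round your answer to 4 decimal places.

9.4656

E[W] = (4)(0.04) + (5)(0.48) + (6)(0.2) + (12)(0.28) = 7.12
E[W²] = (4)²(0.04) + (5)²(0.48) + (6)²(0.2) + (12)²(0.28) = 60.16
Var(W) = E[W²] − (E[W])² = 60.16 − (7.12)² = 9.4656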